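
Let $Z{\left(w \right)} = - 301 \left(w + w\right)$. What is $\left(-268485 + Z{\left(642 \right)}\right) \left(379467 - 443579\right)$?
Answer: $41991372528$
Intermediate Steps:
$Z{\left(w \right)} = - 602 w$ ($Z{\left(w \right)} = - 301 \cdot 2 w = - 602 w$)
$\left(-268485 + Z{\left(642 \right)}\right) \left(379467 - 443579\right) = \left(-268485 - 386484\right) \left(379467 - 443579\right) = \left(-268485 - 386484\right) \left(-64112\right) = \left(-654969\right) \left(-64112\right) = 41991372528$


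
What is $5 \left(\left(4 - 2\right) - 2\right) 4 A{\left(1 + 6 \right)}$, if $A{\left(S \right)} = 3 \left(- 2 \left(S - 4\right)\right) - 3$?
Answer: $0$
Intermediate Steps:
$A{\left(S \right)} = 21 - 6 S$ ($A{\left(S \right)} = 3 \left(- 2 \left(-4 + S\right)\right) - 3 = 3 \left(8 - 2 S\right) - 3 = \left(24 - 6 S\right) - 3 = 21 - 6 S$)
$5 \left(\left(4 - 2\right) - 2\right) 4 A{\left(1 + 6 \right)} = 5 \left(\left(4 - 2\right) - 2\right) 4 \left(21 - 6 \left(1 + 6\right)\right) = 5 \left(2 - 2\right) 4 \left(21 - 42\right) = 5 \cdot 0 \cdot 4 \left(21 - 42\right) = 0 \cdot 4 \left(-21\right) = 0 \left(-21\right) = 0$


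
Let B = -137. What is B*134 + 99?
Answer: -18259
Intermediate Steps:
B*134 + 99 = -137*134 + 99 = -18358 + 99 = -18259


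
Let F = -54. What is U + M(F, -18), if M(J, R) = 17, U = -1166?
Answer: -1149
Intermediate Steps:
U + M(F, -18) = -1166 + 17 = -1149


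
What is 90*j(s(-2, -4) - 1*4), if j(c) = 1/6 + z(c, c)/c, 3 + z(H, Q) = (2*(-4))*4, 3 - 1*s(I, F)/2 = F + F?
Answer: -160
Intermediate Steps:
s(I, F) = 6 - 4*F (s(I, F) = 6 - 2*(F + F) = 6 - 4*F)
z(H, Q) = -35 (z(H, Q) = -3 + (2*(-4))*4 = -3 - 8*4 = -3 - 32 = -35)
j(c) = 1/6 - 35/c
90*j(s(-2, -4) - 1*4) = 90*((-210 + ((6 - 4*(-4)) - 1*4))/(6*((6 - 4*(-4)) - 1*4))) = 90*((-210 + ((6 + 16) - 4))/(6*((6 + 16) - 4))) = 90*((-210 + (22 - 4))/(6*(22 - 4))) = 90*((1/6)*(-210 + 18)/18) = 90*((1/6)*(1/18)*(-192)) = 90*(-16/9) = -160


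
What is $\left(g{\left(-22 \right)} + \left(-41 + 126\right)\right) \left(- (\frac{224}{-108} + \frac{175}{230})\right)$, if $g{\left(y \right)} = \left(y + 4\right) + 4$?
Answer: $\frac{115801}{1242} \approx 93.238$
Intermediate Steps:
$g{\left(y \right)} = 8 + y$ ($g{\left(y \right)} = \left(4 + y\right) + 4 = 8 + y$)
$\left(g{\left(-22 \right)} + \left(-41 + 126\right)\right) \left(- (\frac{224}{-108} + \frac{175}{230})\right) = \left(\left(8 - 22\right) + \left(-41 + 126\right)\right) \left(- (\frac{224}{-108} + \frac{175}{230})\right) = \left(-14 + 85\right) \left(- (224 \left(- \frac{1}{108}\right) + 175 \cdot \frac{1}{230})\right) = 71 \left(- (- \frac{56}{27} + \frac{35}{46})\right) = 71 \left(\left(-1\right) \left(- \frac{1631}{1242}\right)\right) = 71 \cdot \frac{1631}{1242} = \frac{115801}{1242}$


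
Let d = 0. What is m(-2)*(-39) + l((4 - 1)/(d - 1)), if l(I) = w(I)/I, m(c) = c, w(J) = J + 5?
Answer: 232/3 ≈ 77.333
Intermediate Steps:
w(J) = 5 + J
l(I) = (5 + I)/I
m(-2)*(-39) + l((4 - 1)/(d - 1)) = -2*(-39) + (5 + (4 - 1)/(0 - 1))/(((4 - 1)/(0 - 1))) = 78 + (5 + 3/(-1))/((3/(-1))) = 78 + (5 + 3*(-1))/((3*(-1))) = 78 + (5 - 3)/(-3) = 78 - 1/3*2 = 78 - 2/3 = 232/3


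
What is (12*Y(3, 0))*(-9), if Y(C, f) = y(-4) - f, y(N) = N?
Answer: 432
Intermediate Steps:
Y(C, f) = -4 - f
(12*Y(3, 0))*(-9) = (12*(-4 - 1*0))*(-9) = (12*(-4 + 0))*(-9) = (12*(-4))*(-9) = -48*(-9) = 432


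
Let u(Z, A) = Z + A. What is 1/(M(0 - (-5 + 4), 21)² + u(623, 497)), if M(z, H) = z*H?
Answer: 1/1561 ≈ 0.00064061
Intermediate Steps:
u(Z, A) = A + Z
M(z, H) = H*z
1/(M(0 - (-5 + 4), 21)² + u(623, 497)) = 1/((21*(0 - (-5 + 4)))² + (497 + 623)) = 1/((21*(0 - 1*(-1)))² + 1120) = 1/((21*(0 + 1))² + 1120) = 1/((21*1)² + 1120) = 1/(21² + 1120) = 1/(441 + 1120) = 1/1561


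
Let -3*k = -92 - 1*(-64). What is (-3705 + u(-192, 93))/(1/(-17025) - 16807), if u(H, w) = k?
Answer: 62918725/286139176 ≈ 0.21989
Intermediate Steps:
k = 28/3 (k = -(-92 - 1*(-64))/3 = -(-92 + 64)/3 = -⅓*(-28) = 28/3 ≈ 9.3333)
u(H, w) = 28/3
(-3705 + u(-192, 93))/(1/(-17025) - 16807) = (-3705 + 28/3)/(1/(-17025) - 16807) = -11087/(3*(-1/17025 - 16807)) = -11087/(3*(-286139176/17025)) = -11087/3*(-17025/286139176) = 62918725/286139176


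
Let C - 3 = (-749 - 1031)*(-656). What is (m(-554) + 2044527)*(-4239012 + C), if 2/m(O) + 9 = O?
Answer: -3535310676230971/563 ≈ -6.2794e+12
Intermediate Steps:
m(O) = 2/(-9 + O)
C = 1167683 (C = 3 + (-749 - 1031)*(-656) = 3 - 1780*(-656) = 3 + 1167680 = 1167683)
(m(-554) + 2044527)*(-4239012 + C) = (2/(-9 - 554) + 2044527)*(-4239012 + 1167683) = (2/(-563) + 2044527)*(-3071329) = (2*(-1/563) + 2044527)*(-3071329) = (-2/563 + 2044527)*(-3071329) = (1151068699/563)*(-3071329) = -3535310676230971/563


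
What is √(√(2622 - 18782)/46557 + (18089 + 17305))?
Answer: √(8524268343234 + 20692*I*√1010)/15519 ≈ 188.13 + 7.2567e-6*I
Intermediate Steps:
√(√(2622 - 18782)/46557 + (18089 + 17305)) = √(√(-16160)*(1/46557) + 35394) = √((4*I*√1010)*(1/46557) + 35394) = √(4*I*√1010/46557 + 35394) = √(35394 + 4*I*√1010/46557)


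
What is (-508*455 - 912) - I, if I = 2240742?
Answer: -2472794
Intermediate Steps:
(-508*455 - 912) - I = (-508*455 - 912) - 1*2240742 = (-231140 - 912) - 2240742 = -232052 - 2240742 = -2472794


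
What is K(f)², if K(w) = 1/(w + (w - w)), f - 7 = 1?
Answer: 1/64 ≈ 0.015625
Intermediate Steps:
f = 8 (f = 7 + 1 = 8)
K(w) = 1/w (K(w) = 1/(w + 0) = 1/w)
K(f)² = (1/8)² = (⅛)² = 1/64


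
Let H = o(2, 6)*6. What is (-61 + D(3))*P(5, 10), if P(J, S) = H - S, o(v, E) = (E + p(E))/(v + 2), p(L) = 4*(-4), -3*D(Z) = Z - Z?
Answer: 1525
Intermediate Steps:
D(Z) = 0 (D(Z) = -(Z - Z)/3 = -⅓*0 = 0)
p(L) = -16
o(v, E) = (-16 + E)/(2 + v) (o(v, E) = (E - 16)/(v + 2) = (-16 + E)/(2 + v))
H = -15 (H = ((-16 + 6)/(2 + 2))*6 = (-10/4)*6 = ((¼)*(-10))*6 = -5/2*6 = -15)
P(J, S) = -15 - S
(-61 + D(3))*P(5, 10) = (-61 + 0)*(-15 - 1*10) = -61*(-15 - 10) = -61*(-25) = 1525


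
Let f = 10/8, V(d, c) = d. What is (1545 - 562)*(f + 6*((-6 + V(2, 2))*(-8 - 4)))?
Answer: 1137331/4 ≈ 2.8433e+5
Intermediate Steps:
f = 5/4 (f = 10*(⅛) = 5/4 ≈ 1.2500)
(1545 - 562)*(f + 6*((-6 + V(2, 2))*(-8 - 4))) = (1545 - 562)*(5/4 + 6*((-6 + 2)*(-8 - 4))) = 983*(5/4 + 6*(-4*(-12))) = 983*(5/4 + 6*48) = 983*(5/4 + 288) = 983*(1157/4) = 1137331/4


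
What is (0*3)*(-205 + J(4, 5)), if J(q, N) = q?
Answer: 0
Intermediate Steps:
(0*3)*(-205 + J(4, 5)) = (0*3)*(-205 + 4) = 0*(-201) = 0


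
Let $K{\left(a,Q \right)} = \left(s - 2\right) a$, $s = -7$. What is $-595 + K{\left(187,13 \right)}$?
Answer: $-2278$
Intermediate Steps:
$K{\left(a,Q \right)} = - 9 a$ ($K{\left(a,Q \right)} = \left(-7 - 2\right) a = - 9 a$)
$-595 + K{\left(187,13 \right)} = -595 - 1683 = -2278$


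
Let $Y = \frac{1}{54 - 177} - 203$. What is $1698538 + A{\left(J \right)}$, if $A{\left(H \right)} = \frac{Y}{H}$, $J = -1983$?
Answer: $\frac{414288730012}{243909} \approx 1.6985 \cdot 10^{6}$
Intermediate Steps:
$Y = - \frac{24970}{123}$ ($Y = \frac{1}{-123} - 203 = - \frac{1}{123} - 203 = - \frac{24970}{123} \approx -203.01$)
$A{\left(H \right)} = - \frac{24970}{123 H}$
$1698538 + A{\left(J \right)} = 1698538 - \frac{24970}{123 \left(-1983\right)} = 1698538 - - \frac{24970}{243909} = 1698538 + \frac{24970}{243909} = \frac{414288730012}{243909}$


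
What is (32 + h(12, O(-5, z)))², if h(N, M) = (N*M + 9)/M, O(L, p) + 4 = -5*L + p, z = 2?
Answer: 1042441/529 ≈ 1970.6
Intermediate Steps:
O(L, p) = -4 + p - 5*L (O(L, p) = -4 + (-5*L + p) = -4 + (p - 5*L) = -4 + p - 5*L)
h(N, M) = (9 + M*N)/M (h(N, M) = (M*N + 9)/M = (9 + M*N)/M)
(32 + h(12, O(-5, z)))² = (32 + (12 + 9/(-4 + 2 - 5*(-5))))² = (32 + (12 + 9/(-4 + 2 + 25)))² = (32 + (12 + 9/23))² = (32 + 285/23)² = (1021/23)² = 1042441/529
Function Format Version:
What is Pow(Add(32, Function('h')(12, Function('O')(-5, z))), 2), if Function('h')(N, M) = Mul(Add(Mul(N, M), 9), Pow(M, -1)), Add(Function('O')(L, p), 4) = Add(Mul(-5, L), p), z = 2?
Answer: Rational(1042441, 529) ≈ 1970.6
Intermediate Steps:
Function('O')(L, p) = Add(-4, p, Mul(-5, L)) (Function('O')(L, p) = Add(-4, Add(Mul(-5, L), p)) = Add(-4, Add(p, Mul(-5, L))) = Add(-4, p, Mul(-5, L)))
Function('h')(N, M) = Mul(Pow(M, -1), Add(9, Mul(M, N))) (Function('h')(N, M) = Mul(Add(Mul(M, N), 9), Pow(M, -1)) = Mul(Add(9, Mul(M, N)), Pow(M, -1)) = Mul(Pow(M, -1), Add(9, Mul(M, N))))
Pow(Add(32, Function('h')(12, Function('O')(-5, z))), 2) = Pow(Add(32, Add(12, Mul(9, Pow(Add(-4, 2, Mul(-5, -5)), -1)))), 2) = Pow(Add(32, Add(12, Mul(9, Pow(Add(-4, 2, 25), -1)))), 2) = Pow(Add(32, Add(12, Mul(9, Pow(23, -1)))), 2) = Pow(Add(32, Add(12, Mul(9, Rational(1, 23)))), 2) = Pow(Add(32, Add(12, Rational(9, 23))), 2) = Pow(Add(32, Rational(285, 23)), 2) = Pow(Rational(1021, 23), 2) = Rational(1042441, 529)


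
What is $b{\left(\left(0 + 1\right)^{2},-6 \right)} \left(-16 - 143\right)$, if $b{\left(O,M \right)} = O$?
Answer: $-159$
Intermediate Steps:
$b{\left(\left(0 + 1\right)^{2},-6 \right)} \left(-16 - 143\right) = \left(0 + 1\right)^{2} \left(-16 - 143\right) = 1^{2} \left(-159\right) = 1 \left(-159\right) = -159$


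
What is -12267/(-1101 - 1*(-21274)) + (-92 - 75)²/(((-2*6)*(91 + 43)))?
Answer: -582330133/32438184 ≈ -17.952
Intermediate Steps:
-12267/(-1101 - 1*(-21274)) + (-92 - 75)²/(((-2*6)*(91 + 43))) = -12267/(-1101 + 21274) + (-167)²/((-12*134)) = -12267/20173 + 27889/(-1608) = -12267*1/20173 + 27889*(-1/1608) = -12267/20173 - 27889/1608 = -582330133/32438184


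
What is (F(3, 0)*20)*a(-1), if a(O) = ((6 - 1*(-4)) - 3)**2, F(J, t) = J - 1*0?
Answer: 2940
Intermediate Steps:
F(J, t) = J (F(J, t) = J + 0 = J)
a(O) = 49 (a(O) = ((6 + 4) - 3)**2 = (10 - 3)**2 = 7**2 = 49)
(F(3, 0)*20)*a(-1) = (3*20)*49 = 60*49 = 2940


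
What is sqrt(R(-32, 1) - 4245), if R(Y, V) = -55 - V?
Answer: I*sqrt(4301) ≈ 65.582*I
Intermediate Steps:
sqrt(R(-32, 1) - 4245) = sqrt((-55 - 1*1) - 4245) = sqrt((-55 - 1) - 4245) = sqrt(-56 - 4245) = sqrt(-4301) = I*sqrt(4301)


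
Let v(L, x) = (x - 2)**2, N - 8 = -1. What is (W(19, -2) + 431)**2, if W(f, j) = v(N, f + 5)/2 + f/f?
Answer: 454276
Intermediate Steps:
N = 7 (N = 8 - 1 = 7)
v(L, x) = (-2 + x)**2
W(f, j) = 1 + (3 + f)**2/2 (W(f, j) = (-2 + (f + 5))**2/2 + f/f = (-2 + (5 + f))**2*(1/2) + 1 = (3 + f)**2*(1/2) + 1 = (3 + f)**2/2 + 1 = 1 + (3 + f)**2/2)
(W(19, -2) + 431)**2 = ((1 + (3 + 19)**2/2) + 431)**2 = ((1 + (1/2)*22**2) + 431)**2 = ((1 + (1/2)*484) + 431)**2 = ((1 + 242) + 431)**2 = (243 + 431)**2 = 674**2 = 454276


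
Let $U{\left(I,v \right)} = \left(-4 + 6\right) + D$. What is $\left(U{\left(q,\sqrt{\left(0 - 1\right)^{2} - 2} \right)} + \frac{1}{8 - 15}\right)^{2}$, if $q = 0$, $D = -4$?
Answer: $\frac{225}{49} \approx 4.5918$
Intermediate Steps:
$U{\left(I,v \right)} = -2$ ($U{\left(I,v \right)} = \left(-4 + 6\right) - 4 = 2 - 4 = -2$)
$\left(U{\left(q,\sqrt{\left(0 - 1\right)^{2} - 2} \right)} + \frac{1}{8 - 15}\right)^{2} = \left(-2 + \frac{1}{8 - 15}\right)^{2} = \left(-2 + \frac{1}{-7}\right)^{2} = \left(-2 - \frac{1}{7}\right)^{2} = \left(- \frac{15}{7}\right)^{2} = \frac{225}{49}$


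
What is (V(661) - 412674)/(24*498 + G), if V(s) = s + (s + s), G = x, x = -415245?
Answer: 136897/134431 ≈ 1.0183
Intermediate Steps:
G = -415245
V(s) = 3*s (V(s) = s + 2*s = 3*s)
(V(661) - 412674)/(24*498 + G) = (3*661 - 412674)/(24*498 - 415245) = (1983 - 412674)/(11952 - 415245) = -410691/(-403293) = -410691*(-1/403293) = 136897/134431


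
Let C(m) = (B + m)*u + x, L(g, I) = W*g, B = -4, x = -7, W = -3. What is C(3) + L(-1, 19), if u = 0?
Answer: -4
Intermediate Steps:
L(g, I) = -3*g
C(m) = -7 (C(m) = (-4 + m)*0 - 7 = 0 - 7 = -7)
C(3) + L(-1, 19) = -7 - 3*(-1) = -7 + 3 = -4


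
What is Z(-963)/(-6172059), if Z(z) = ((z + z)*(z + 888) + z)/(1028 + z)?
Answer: -47829/133727945 ≈ -0.00035766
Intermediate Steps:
Z(z) = (z + 2*z*(888 + z))/(1028 + z) (Z(z) = ((2*z)*(888 + z) + z)/(1028 + z) = (2*z*(888 + z) + z)/(1028 + z) = (z + 2*z*(888 + z))/(1028 + z))
Z(-963)/(-6172059) = -963*(1777 + 2*(-963))/(1028 - 963)/(-6172059) = -963*(1777 - 1926)/65*(-1/6172059) = -963*1/65*(-149)*(-1/6172059) = (143487/65)*(-1/6172059) = -47829/133727945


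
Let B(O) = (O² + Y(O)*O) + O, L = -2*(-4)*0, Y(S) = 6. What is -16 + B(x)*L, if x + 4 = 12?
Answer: -16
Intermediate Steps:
x = 8 (x = -4 + 12 = 8)
L = 0 (L = 8*0 = 0)
B(O) = O² + 7*O (B(O) = (O² + 6*O) + O = O² + 7*O)
-16 + B(x)*L = -16 + (8*(7 + 8))*0 = -16 + (8*15)*0 = -16 + 120*0 = -16 + 0 = -16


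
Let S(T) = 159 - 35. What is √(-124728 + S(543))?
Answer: 2*I*√31151 ≈ 352.99*I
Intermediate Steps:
S(T) = 124
√(-124728 + S(543)) = √(-124728 + 124) = √(-124604) = 2*I*√31151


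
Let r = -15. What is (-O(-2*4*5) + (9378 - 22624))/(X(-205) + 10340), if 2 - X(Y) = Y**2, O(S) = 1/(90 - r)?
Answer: 1390831/3326715 ≈ 0.41808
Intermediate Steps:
O(S) = 1/105 (O(S) = 1/(90 - 1*(-15)) = 1/(90 + 15) = 1/105)
X(Y) = 2 - Y**2
(-O(-2*4*5) + (9378 - 22624))/(X(-205) + 10340) = (-1*1/105 + (9378 - 22624))/((2 - 1*(-205)**2) + 10340) = (-1/105 - 13246)/((2 - 1*42025) + 10340) = -1390831/(105*((2 - 42025) + 10340)) = -1390831/(105*(-42023 + 10340)) = -1390831/105/(-31683) = -1390831/105*(-1/31683) = 1390831/3326715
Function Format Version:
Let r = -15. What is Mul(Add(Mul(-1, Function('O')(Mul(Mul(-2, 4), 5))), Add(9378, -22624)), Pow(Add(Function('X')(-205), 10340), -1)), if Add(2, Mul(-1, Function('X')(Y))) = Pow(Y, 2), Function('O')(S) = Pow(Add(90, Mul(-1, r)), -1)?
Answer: Rational(1390831, 3326715) ≈ 0.41808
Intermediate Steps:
Function('O')(S) = Rational(1, 105) (Function('O')(S) = Pow(Add(90, Mul(-1, -15)), -1) = Pow(Add(90, 15), -1) = Pow(105, -1) = Rational(1, 105))
Function('X')(Y) = Add(2, Mul(-1, Pow(Y, 2)))
Mul(Add(Mul(-1, Function('O')(Mul(Mul(-2, 4), 5))), Add(9378, -22624)), Pow(Add(Function('X')(-205), 10340), -1)) = Mul(Add(Mul(-1, Rational(1, 105)), Add(9378, -22624)), Pow(Add(Add(2, Mul(-1, Pow(-205, 2))), 10340), -1)) = Mul(Add(Rational(-1, 105), -13246), Pow(Add(Add(2, Mul(-1, 42025)), 10340), -1)) = Mul(Rational(-1390831, 105), Pow(Add(Add(2, -42025), 10340), -1)) = Mul(Rational(-1390831, 105), Pow(Add(-42023, 10340), -1)) = Mul(Rational(-1390831, 105), Pow(-31683, -1)) = Mul(Rational(-1390831, 105), Rational(-1, 31683)) = Rational(1390831, 3326715)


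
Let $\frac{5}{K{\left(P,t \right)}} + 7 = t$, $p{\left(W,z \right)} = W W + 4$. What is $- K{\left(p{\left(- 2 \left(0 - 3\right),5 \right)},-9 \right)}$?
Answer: $\frac{5}{16} \approx 0.3125$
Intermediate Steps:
$p{\left(W,z \right)} = 4 + W^{2}$ ($p{\left(W,z \right)} = W^{2} + 4 = 4 + W^{2}$)
$K{\left(P,t \right)} = \frac{5}{-7 + t}$
$- K{\left(p{\left(- 2 \left(0 - 3\right),5 \right)},-9 \right)} = - \frac{5}{-7 - 9} = - \frac{5}{-16} = - \frac{5 \left(-1\right)}{16} = \left(-1\right) \left(- \frac{5}{16}\right) = \frac{5}{16}$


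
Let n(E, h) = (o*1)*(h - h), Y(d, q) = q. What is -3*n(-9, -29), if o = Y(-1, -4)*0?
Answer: 0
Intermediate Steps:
o = 0 (o = -4*0 = 0)
n(E, h) = 0 (n(E, h) = (0*1)*(h - h) = 0*0 = 0)
-3*n(-9, -29) = -3*0 = 0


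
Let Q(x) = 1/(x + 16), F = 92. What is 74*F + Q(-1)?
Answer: 102121/15 ≈ 6808.1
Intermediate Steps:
Q(x) = 1/(16 + x)
74*F + Q(-1) = 74*92 + 1/(16 - 1) = 6808 + 1/15 = 102121/15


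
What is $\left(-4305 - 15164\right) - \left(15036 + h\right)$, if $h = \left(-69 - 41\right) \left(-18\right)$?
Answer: $-36485$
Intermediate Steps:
$h = 1980$ ($h = \left(-110\right) \left(-18\right) = 1980$)
$\left(-4305 - 15164\right) - \left(15036 + h\right) = \left(-4305 - 15164\right) - 17016 = -19469 - 17016 = -36485$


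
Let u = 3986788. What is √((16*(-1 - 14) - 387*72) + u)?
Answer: 2*√989671 ≈ 1989.6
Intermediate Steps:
√((16*(-1 - 14) - 387*72) + u) = √((16*(-1 - 14) - 387*72) + 3986788) = √((16*(-15) - 27864) + 3986788) = √((-240 - 27864) + 3986788) = √(-28104 + 3986788) = √3958684 = 2*√989671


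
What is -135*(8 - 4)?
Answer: -540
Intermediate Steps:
-135*(8 - 4) = -135*4 = -27*20 = -540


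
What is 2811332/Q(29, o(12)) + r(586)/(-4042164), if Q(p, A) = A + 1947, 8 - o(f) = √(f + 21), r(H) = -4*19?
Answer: 1388522273141077/965569904418 + 702833*√33/955498 ≈ 1442.3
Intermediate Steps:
r(H) = -76
o(f) = 8 - √(21 + f) (o(f) = 8 - √(f + 21) = 8 - √(21 + f))
Q(p, A) = 1947 + A
2811332/Q(29, o(12)) + r(586)/(-4042164) = 2811332/(1947 + (8 - √(21 + 12))) - 76/(-4042164) = 2811332/(1947 + (8 - √33)) - 76*(-1/4042164) = 2811332/(1955 - √33) + 19/1010541 = 19/1010541 + 2811332/(1955 - √33)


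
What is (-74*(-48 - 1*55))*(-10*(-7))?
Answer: 533540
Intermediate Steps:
(-74*(-48 - 1*55))*(-10*(-7)) = -74*(-48 - 55)*70 = -74*(-103)*70 = 7622*70 = 533540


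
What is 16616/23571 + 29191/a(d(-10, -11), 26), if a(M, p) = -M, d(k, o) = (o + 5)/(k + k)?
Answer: -2293520254/23571 ≈ -97303.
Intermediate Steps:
d(k, o) = (5 + o)/(2*k) (d(k, o) = (5 + o)/((2*k)) = (5 + o)*(1/(2*k)) = (5 + o)/(2*k))
16616/23571 + 29191/a(d(-10, -11), 26) = 16616/23571 + 29191/((-(5 - 11)/(2*(-10)))) = 16616*(1/23571) + 29191/((-(-1)*(-6)/(2*10))) = 16616/23571 + 29191/((-1*3/10)) = 16616/23571 + 29191/(-3/10) = 16616/23571 + 29191*(-10/3) = 16616/23571 - 291910/3 = -2293520254/23571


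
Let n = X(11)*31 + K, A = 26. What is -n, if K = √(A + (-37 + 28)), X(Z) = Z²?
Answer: -3751 - √17 ≈ -3755.1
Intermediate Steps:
K = √17 (K = √(26 + (-37 + 28)) = √(26 - 9) = √17 ≈ 4.1231)
n = 3751 + √17 (n = 11²*31 + √17 = 121*31 + √17 = 3751 + √17 ≈ 3755.1)
-n = -(3751 + √17) = -3751 - √17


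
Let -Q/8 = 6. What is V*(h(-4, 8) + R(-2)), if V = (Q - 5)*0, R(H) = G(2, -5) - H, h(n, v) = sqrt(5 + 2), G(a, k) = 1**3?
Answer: 0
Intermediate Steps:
Q = -48 (Q = -8*6 = -48)
G(a, k) = 1
h(n, v) = sqrt(7)
R(H) = 1 - H
V = 0 (V = (-48 - 5)*0 = -53*0 = 0)
V*(h(-4, 8) + R(-2)) = 0*(sqrt(7) + (1 - 1*(-2))) = 0*(sqrt(7) + (1 + 2)) = 0*(sqrt(7) + 3) = 0*(3 + sqrt(7)) = 0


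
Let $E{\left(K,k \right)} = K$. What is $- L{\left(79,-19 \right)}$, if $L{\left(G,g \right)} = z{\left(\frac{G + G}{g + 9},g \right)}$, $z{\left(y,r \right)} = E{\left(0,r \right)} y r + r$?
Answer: $19$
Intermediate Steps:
$z{\left(y,r \right)} = r$ ($z{\left(y,r \right)} = 0 y r + r = 0 r + r = 0 + r = r$)
$L{\left(G,g \right)} = g$
$- L{\left(79,-19 \right)} = \left(-1\right) \left(-19\right) = 19$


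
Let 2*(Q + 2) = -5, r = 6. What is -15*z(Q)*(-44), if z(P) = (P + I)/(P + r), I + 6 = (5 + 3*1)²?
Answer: 23540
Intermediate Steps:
Q = -9/2 (Q = -2 + (½)*(-5) = -2 - 5/2 = -9/2 ≈ -4.5000)
I = 58 (I = -6 + (5 + 3*1)² = -6 + (5 + 3)² = -6 + 8² = -6 + 64 = 58)
z(P) = (58 + P)/(6 + P) (z(P) = (P + 58)/(P + 6) = (58 + P)/(6 + P))
-15*z(Q)*(-44) = -15*(58 - 9/2)/(6 - 9/2)*(-44) = -15*107/(3/2*2)*(-44) = -10*107/2*(-44) = -15*107/3*(-44) = -535*(-44) = 23540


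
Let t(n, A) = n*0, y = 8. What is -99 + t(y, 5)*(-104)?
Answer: -99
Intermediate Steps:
t(n, A) = 0
-99 + t(y, 5)*(-104) = -99 + 0*(-104) = -99 + 0 = -99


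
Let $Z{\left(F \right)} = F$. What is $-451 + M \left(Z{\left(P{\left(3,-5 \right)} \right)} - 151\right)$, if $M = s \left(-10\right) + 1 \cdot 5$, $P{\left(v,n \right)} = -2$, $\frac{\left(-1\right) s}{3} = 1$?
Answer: $-5806$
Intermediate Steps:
$s = -3$ ($s = \left(-3\right) 1 = -3$)
$M = 35$ ($M = \left(-3\right) \left(-10\right) + 1 \cdot 5 = 30 + 5 = 35$)
$-451 + M \left(Z{\left(P{\left(3,-5 \right)} \right)} - 151\right) = -451 + 35 \left(-2 - 151\right) = -451 + 35 \left(-153\right) = -451 - 5355 = -5806$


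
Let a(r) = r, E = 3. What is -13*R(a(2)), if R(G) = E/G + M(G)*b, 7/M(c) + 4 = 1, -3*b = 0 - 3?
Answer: 65/6 ≈ 10.833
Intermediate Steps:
b = 1 (b = -(0 - 3)/3 = -⅓*(-3) = 1)
M(c) = -7/3 (M(c) = 7/(-4 + 1) = 7/(-3) = 7*(-⅓) = -7/3)
R(G) = -7/3 + 3/G (R(G) = 3/G - 7/3*1 = 3/G - 7/3 = -7/3 + 3/G)
-13*R(a(2)) = -13*(-7/3 + 3/2) = -13*(-⅚) = 65/6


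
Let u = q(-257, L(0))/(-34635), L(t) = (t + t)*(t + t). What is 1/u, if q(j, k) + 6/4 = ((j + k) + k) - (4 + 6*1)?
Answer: 23090/179 ≈ 128.99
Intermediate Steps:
L(t) = 4*t² (L(t) = (2*t)*(2*t) = 4*t²)
q(j, k) = -23/2 + j + 2*k (q(j, k) = -3/2 + (((j + k) + k) - (4 + 6*1)) = -3/2 + ((j + 2*k) - (4 + 6)) = -3/2 + ((j + 2*k) - 1*10) = -3/2 + ((j + 2*k) - 10) = -3/2 + (-10 + j + 2*k) = -23/2 + j + 2*k)
u = 179/23090 (u = (-23/2 - 257 + 2*(4*0²))/(-34635) = (-23/2 - 257 + 2*(4*0))*(-1/34635) = (-23/2 - 257 + 2*0)*(-1/34635) = (-23/2 - 257 + 0)*(-1/34635) = -537/2*(-1/34635) = 179/23090 ≈ 0.0077523)
1/u = 1/(179/23090) = 23090/179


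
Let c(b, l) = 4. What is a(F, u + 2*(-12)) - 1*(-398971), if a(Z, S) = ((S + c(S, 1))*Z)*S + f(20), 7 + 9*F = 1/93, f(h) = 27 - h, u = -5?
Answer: 333473336/837 ≈ 3.9842e+5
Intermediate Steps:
F = -650/837 (F = -7/9 + (1/9)/93 = -7/9 + (1/9)*(1/93) = -7/9 + 1/837 = -650/837 ≈ -0.77658)
a(Z, S) = 7 + S*Z*(4 + S) (a(Z, S) = ((S + 4)*Z)*S + (27 - 1*20) = ((4 + S)*Z)*S + (27 - 20) = (Z*(4 + S))*S + 7 = S*Z*(4 + S) + 7 = 7 + S*Z*(4 + S))
a(F, u + 2*(-12)) - 1*(-398971) = (7 - 650*(-5 + 2*(-12))**2/837 + 4*(-5 + 2*(-12))*(-650/837)) - 1*(-398971) = (7 - 650*(-5 - 24)**2/837 + 4*(-5 - 24)*(-650/837)) + 398971 = (7 - 650/837*(-29)**2 + 4*(-29)*(-650/837)) + 398971 = (7 - 650/837*841 + 75400/837) + 398971 = (7 - 546650/837 + 75400/837) + 398971 = -465391/837 + 398971 = 333473336/837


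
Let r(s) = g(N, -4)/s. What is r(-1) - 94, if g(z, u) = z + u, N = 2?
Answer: -92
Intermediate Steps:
g(z, u) = u + z
r(s) = -2/s (r(s) = (-4 + 2)/s = -2/s)
r(-1) - 94 = -2/(-1) - 94 = -2*(-1) - 94 = 2 - 94 = -92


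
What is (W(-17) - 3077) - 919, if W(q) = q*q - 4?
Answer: -3711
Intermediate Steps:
W(q) = -4 + q² (W(q) = q² - 4 = -4 + q²)
(W(-17) - 3077) - 919 = ((-4 + (-17)²) - 3077) - 919 = ((-4 + 289) - 3077) - 919 = (285 - 3077) - 919 = -2792 - 919 = -3711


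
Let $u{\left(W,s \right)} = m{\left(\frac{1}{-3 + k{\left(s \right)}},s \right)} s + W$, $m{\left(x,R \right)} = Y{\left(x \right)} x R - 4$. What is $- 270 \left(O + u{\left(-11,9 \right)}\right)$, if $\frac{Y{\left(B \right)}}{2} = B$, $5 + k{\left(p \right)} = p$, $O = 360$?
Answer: $-128250$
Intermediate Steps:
$k{\left(p \right)} = -5 + p$
$Y{\left(B \right)} = 2 B$
$m{\left(x,R \right)} = -4 + 2 R x^{2}$ ($m{\left(x,R \right)} = 2 x x R - 4 = 2 x^{2} R - 4 = 2 R x^{2} - 4 = -4 + 2 R x^{2}$)
$u{\left(W,s \right)} = W + s \left(-4 + \frac{2 s}{\left(-8 + s\right)^{2}}\right)$ ($u{\left(W,s \right)} = \left(-4 + 2 s \left(\frac{1}{-3 + \left(-5 + s\right)}\right)^{2}\right) s + W = \left(-4 + 2 s \left(\frac{1}{-8 + s}\right)^{2}\right) s + W = \left(-4 + \frac{2 s}{\left(-8 + s\right)^{2}}\right) s + W = s \left(-4 + \frac{2 s}{\left(-8 + s\right)^{2}}\right) + W = W + s \left(-4 + \frac{2 s}{\left(-8 + s\right)^{2}}\right)$)
$- 270 \left(O + u{\left(-11,9 \right)}\right) = - 270 \left(360 - \left(47 - \frac{2 \cdot 9^{2}}{\left(-8 + 9\right)^{2}}\right)\right) = - 270 \left(360 - \left(47 - 162\right)\right) = - 270 \left(360 - -115\right) = - 270 \left(360 + 115\right) = \left(-270\right) 475 = -128250$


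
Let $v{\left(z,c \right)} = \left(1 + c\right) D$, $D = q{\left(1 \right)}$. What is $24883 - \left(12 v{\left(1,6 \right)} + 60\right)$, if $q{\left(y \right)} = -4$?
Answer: $25159$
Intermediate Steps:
$D = -4$
$v{\left(z,c \right)} = -4 - 4 c$ ($v{\left(z,c \right)} = \left(1 + c\right) \left(-4\right) = -4 - 4 c$)
$24883 - \left(12 v{\left(1,6 \right)} + 60\right) = 24883 - \left(12 \left(-4 - 24\right) + 60\right) = 24883 - \left(12 \left(-28\right) + 60\right) = 24883 - \left(-336 + 60\right) = 24883 - -276 = 24883 + 276 = 25159$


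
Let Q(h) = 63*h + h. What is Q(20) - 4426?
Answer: -3146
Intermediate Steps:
Q(h) = 64*h
Q(20) - 4426 = 64*20 - 4426 = 1280 - 4426 = -3146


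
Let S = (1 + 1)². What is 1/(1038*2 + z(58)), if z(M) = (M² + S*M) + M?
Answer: 1/5730 ≈ 0.00017452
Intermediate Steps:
S = 4 (S = 2² = 4)
z(M) = M² + 5*M (z(M) = (M² + 4*M) + M = M² + 5*M)
1/(1038*2 + z(58)) = 1/(1038*2 + 58*(5 + 58)) = 1/(2076 + 58*63) = 1/(2076 + 3654) = 1/5730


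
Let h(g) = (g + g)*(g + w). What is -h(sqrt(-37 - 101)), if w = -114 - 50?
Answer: 276 + 328*I*sqrt(138) ≈ 276.0 + 3853.1*I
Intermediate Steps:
w = -164
h(g) = 2*g*(-164 + g) (h(g) = (g + g)*(g - 164) = (2*g)*(-164 + g) = 2*g*(-164 + g))
-h(sqrt(-37 - 101)) = -2*sqrt(-37 - 101)*(-164 + sqrt(-37 - 101)) = -2*sqrt(-138)*(-164 + sqrt(-138)) = -2*I*sqrt(138)*(-164 + I*sqrt(138))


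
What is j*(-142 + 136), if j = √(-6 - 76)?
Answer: -6*I*√82 ≈ -54.332*I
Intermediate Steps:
j = I*√82 (j = √(-82) = I*√82 ≈ 9.0554*I)
j*(-142 + 136) = (I*√82)*(-142 + 136) = (I*√82)*(-6) = -6*I*√82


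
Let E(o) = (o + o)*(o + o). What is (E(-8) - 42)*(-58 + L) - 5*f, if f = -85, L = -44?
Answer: -21403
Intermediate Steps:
E(o) = 4*o**2 (E(o) = (2*o)*(2*o) = 4*o**2)
(E(-8) - 42)*(-58 + L) - 5*f = (4*(-8)**2 - 42)*(-58 - 44) - 5*(-85) = (4*64 - 42)*(-102) + 425 = (256 - 42)*(-102) + 425 = 214*(-102) + 425 = -21828 + 425 = -21403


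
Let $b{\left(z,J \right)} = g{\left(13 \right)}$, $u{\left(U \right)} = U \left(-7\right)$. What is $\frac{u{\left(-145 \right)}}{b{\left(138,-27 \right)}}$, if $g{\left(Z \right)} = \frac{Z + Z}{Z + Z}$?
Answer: $1015$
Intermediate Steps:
$g{\left(Z \right)} = 1$ ($g{\left(Z \right)} = \frac{2 Z}{2 Z} = 2 Z \frac{1}{2 Z} = 1$)
$u{\left(U \right)} = - 7 U$
$b{\left(z,J \right)} = 1$
$\frac{u{\left(-145 \right)}}{b{\left(138,-27 \right)}} = \frac{\left(-7\right) \left(-145\right)}{1} = 1015 \cdot 1 = 1015$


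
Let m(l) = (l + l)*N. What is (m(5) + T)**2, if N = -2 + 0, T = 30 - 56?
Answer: 2116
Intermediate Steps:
T = -26
N = -2
m(l) = -4*l (m(l) = (l + l)*(-2) = (2*l)*(-2) = -4*l)
(m(5) + T)**2 = (-4*5 - 26)**2 = (-20 - 26)**2 = (-46)**2 = 2116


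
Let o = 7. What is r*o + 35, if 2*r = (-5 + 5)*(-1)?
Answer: 35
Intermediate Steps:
r = 0 (r = ((-5 + 5)*(-1))/2 = (0*(-1))/2 = (1/2)*0 = 0)
r*o + 35 = 0*7 + 35 = 0 + 35 = 35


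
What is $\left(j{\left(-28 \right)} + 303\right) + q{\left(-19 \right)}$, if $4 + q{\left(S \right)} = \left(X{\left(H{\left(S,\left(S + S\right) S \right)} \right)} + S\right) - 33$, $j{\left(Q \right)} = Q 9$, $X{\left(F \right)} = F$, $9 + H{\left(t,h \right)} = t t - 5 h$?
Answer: $-3263$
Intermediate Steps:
$H{\left(t,h \right)} = -9 + t^{2} - 5 h$ ($H{\left(t,h \right)} = -9 - \left(5 h - t t\right) = -9 - \left(- t^{2} + 5 h\right) = -9 + t^{2} - 5 h$)
$j{\left(Q \right)} = 9 Q$
$q{\left(S \right)} = -46 + S - 9 S^{2}$ ($q{\left(S \right)} = -4 - \left(42 - S - S^{2} + 5 \left(S + S\right) S\right) = -4 - \left(42 - S - S^{2} + 5 \cdot 2 S S\right) = -4 - \left(42 - S - S^{2} + 5 \cdot 2 S^{2}\right) = -4 - \left(42 - S + 9 S^{2}\right) = -46 + S - 9 S^{2}$)
$\left(j{\left(-28 \right)} + 303\right) + q{\left(-19 \right)} = \left(9 \left(-28\right) + 303\right) - \left(65 + 3249\right) = \left(-252 + 303\right) - 3314 = 51 - 3314 = -3263$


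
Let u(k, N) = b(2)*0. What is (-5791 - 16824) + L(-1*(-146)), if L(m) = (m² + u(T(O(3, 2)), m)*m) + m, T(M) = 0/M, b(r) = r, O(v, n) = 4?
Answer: -1153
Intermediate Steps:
T(M) = 0
u(k, N) = 0 (u(k, N) = 2*0 = 0)
L(m) = m + m² (L(m) = (m² + 0*m) + m = (m² + 0) + m = m² + m = m + m²)
(-5791 - 16824) + L(-1*(-146)) = (-5791 - 16824) + (-1*(-146))*(1 - 1*(-146)) = -22615 + 146*(1 + 146) = -22615 + 146*147 = -22615 + 21462 = -1153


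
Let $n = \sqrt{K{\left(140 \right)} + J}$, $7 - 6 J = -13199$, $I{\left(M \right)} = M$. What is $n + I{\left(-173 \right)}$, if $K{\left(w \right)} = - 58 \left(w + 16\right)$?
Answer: $-173 + i \sqrt{6847} \approx -173.0 + 82.747 i$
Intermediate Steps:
$K{\left(w \right)} = -928 - 58 w$ ($K{\left(w \right)} = - 58 \left(16 + w\right) = -928 - 58 w$)
$J = 2201$ ($J = \frac{7}{6} - - \frac{13199}{6} = \frac{7}{6} + \frac{13199}{6} = 2201$)
$n = i \sqrt{6847}$ ($n = \sqrt{\left(-928 - 8120\right) + 2201} = \sqrt{-9048 + 2201} = \sqrt{-6847} = i \sqrt{6847} \approx 82.747 i$)
$n + I{\left(-173 \right)} = i \sqrt{6847} - 173 = -173 + i \sqrt{6847}$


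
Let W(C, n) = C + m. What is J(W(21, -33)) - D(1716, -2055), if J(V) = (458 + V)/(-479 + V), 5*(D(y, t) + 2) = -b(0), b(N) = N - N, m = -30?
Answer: 527/488 ≈ 1.0799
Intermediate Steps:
b(N) = 0
W(C, n) = -30 + C (W(C, n) = C - 30 = -30 + C)
D(y, t) = -2 (D(y, t) = -2 + (-1*0)/5 = -2 + (⅕)*0 = -2 + 0 = -2)
J(V) = (458 + V)/(-479 + V)
J(W(21, -33)) - D(1716, -2055) = (458 + (-30 + 21))/(-479 + (-30 + 21)) - 1*(-2) = (458 - 9)/(-479 - 9) + 2 = 449/(-488) + 2 = -1/488*449 + 2 = -449/488 + 2 = 527/488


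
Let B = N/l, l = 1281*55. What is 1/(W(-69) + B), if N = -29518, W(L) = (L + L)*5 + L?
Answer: -70455/53504863 ≈ -0.0013168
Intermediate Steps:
W(L) = 11*L (W(L) = (2*L)*5 + L = 10*L + L = 11*L)
l = 70455
B = -29518/70455 ≈ -0.41896
1/(W(-69) + B) = 1/(11*(-69) - 29518/70455) = 1/(-759 - 29518/70455) = 1/(-53504863/70455) = -70455/53504863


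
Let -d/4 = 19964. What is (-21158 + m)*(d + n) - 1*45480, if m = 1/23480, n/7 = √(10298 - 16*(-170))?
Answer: 4958822689098/2935 - 3477528873*√13018/23480 ≈ 1.6726e+9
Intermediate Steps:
d = -79856 (d = -4*19964 = -79856)
n = 7*√13018 (n = 7*√(10298 - 16*(-170)) = 7*√(10298 + 2720) = 7*√13018 ≈ 798.67)
m = 1/23480 ≈ 4.2589e-5
(-21158 + m)*(d + n) - 1*45480 = (-21158 + 1/23480)*(-79856 + 7*√13018) - 1*45480 = -496789839*(-79856 + 7*√13018)/23480 - 45480 = (4958956172898/2935 - 3477528873*√13018/23480) - 45480 = 4958822689098/2935 - 3477528873*√13018/23480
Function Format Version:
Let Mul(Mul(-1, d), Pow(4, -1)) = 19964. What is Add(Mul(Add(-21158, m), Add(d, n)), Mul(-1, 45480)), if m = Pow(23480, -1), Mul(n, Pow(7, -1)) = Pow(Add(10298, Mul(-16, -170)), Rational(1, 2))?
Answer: Add(Rational(4958822689098, 2935), Mul(Rational(-3477528873, 23480), Pow(13018, Rational(1, 2)))) ≈ 1.6726e+9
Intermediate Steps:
d = -79856 (d = Mul(-4, 19964) = -79856)
n = Mul(7, Pow(13018, Rational(1, 2))) (n = Mul(7, Pow(Add(10298, Mul(-16, -170)), Rational(1, 2))) = Mul(7, Pow(Add(10298, 2720), Rational(1, 2))) = Mul(7, Pow(13018, Rational(1, 2))) ≈ 798.67)
m = Rational(1, 23480) ≈ 4.2589e-5
Add(Mul(Add(-21158, m), Add(d, n)), Mul(-1, 45480)) = Add(Mul(Add(-21158, Rational(1, 23480)), Add(-79856, Mul(7, Pow(13018, Rational(1, 2))))), Mul(-1, 45480)) = Add(Mul(Rational(-496789839, 23480), Add(-79856, Mul(7, Pow(13018, Rational(1, 2))))), -45480) = Add(Add(Rational(4958956172898, 2935), Mul(Rational(-3477528873, 23480), Pow(13018, Rational(1, 2)))), -45480) = Add(Rational(4958822689098, 2935), Mul(Rational(-3477528873, 23480), Pow(13018, Rational(1, 2))))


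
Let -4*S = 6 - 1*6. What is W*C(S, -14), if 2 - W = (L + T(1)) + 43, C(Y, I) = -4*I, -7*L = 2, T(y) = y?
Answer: -2336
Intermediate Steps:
S = 0 (S = -(6 - 1*6)/4 = -(6 - 6)/4 = -¼*0 = 0)
L = -2/7 (L = -⅐*2 = -2/7 ≈ -0.28571)
W = -292/7 (W = 2 - ((-2/7 + 1) + 43) = 2 - (5/7 + 43) = 2 - 1*306/7 = 2 - 306/7 = -292/7 ≈ -41.714)
W*C(S, -14) = -(-1168)*(-14)/7 = -292/7*56 = -2336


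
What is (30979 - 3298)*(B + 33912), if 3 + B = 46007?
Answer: 2212154796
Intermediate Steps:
B = 46004 (B = -3 + 46007 = 46004)
(30979 - 3298)*(B + 33912) = (30979 - 3298)*(46004 + 33912) = 27681*79916 = 2212154796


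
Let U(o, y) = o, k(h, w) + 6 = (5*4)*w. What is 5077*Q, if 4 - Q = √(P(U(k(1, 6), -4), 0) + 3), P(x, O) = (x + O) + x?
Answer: 20308 - 5077*√231 ≈ -56856.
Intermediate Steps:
k(h, w) = -6 + 20*w (k(h, w) = -6 + (5*4)*w = -6 + 20*w)
P(x, O) = O + 2*x (P(x, O) = (O + x) + x = O + 2*x)
Q = 4 - √231 (Q = 4 - √((0 + 2*(-6 + 20*6)) + 3) = 4 - √((0 + 2*(-6 + 120)) + 3) = 4 - √((0 + 2*114) + 3) = 4 - √((0 + 228) + 3) = 4 - √(228 + 3) = 4 - √231 ≈ -11.199)
5077*Q = 5077*(4 - √231) = 20308 - 5077*√231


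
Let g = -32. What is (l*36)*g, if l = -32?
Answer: 36864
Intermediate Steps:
(l*36)*g = -32*36*(-32) = -1152*(-32) = 36864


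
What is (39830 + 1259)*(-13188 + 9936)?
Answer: -133621428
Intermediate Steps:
(39830 + 1259)*(-13188 + 9936) = 41089*(-3252) = -133621428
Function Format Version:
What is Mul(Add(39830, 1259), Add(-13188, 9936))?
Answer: -133621428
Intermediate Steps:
Mul(Add(39830, 1259), Add(-13188, 9936)) = Mul(41089, -3252) = -133621428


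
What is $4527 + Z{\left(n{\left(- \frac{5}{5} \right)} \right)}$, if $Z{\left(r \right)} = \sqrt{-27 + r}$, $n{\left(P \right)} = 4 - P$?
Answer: $4527 + i \sqrt{22} \approx 4527.0 + 4.6904 i$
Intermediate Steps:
$4527 + Z{\left(n{\left(- \frac{5}{5} \right)} \right)} = 4527 + \sqrt{-27 + \left(4 - - \frac{5}{5}\right)} = 4527 + \sqrt{-27 + \left(4 - \left(-5\right) \frac{1}{5}\right)} = 4527 + \sqrt{-27 + \left(4 - -1\right)} = 4527 + \sqrt{-27 + \left(4 + 1\right)} = 4527 + \sqrt{-27 + 5} = 4527 + \sqrt{-22} = 4527 + i \sqrt{22}$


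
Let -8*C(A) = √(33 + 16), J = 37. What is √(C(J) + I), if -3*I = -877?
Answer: √41970/12 ≈ 17.072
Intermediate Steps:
C(A) = -7/8 (C(A) = -√(33 + 16)/8 = -√49/8 = -⅛*7 = -7/8)
I = 877/3 (I = -⅓*(-877) = 877/3 ≈ 292.33)
√(C(J) + I) = √(-7/8 + 877/3) = √(6995/24) = √41970/12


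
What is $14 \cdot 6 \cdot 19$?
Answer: $1596$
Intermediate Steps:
$14 \cdot 6 \cdot 19 = 84 \cdot 19 = 1596$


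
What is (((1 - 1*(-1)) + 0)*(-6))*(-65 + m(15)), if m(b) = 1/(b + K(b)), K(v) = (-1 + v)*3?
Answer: 14816/19 ≈ 779.79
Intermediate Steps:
K(v) = -3 + 3*v
m(b) = 1/(-3 + 4*b) (m(b) = 1/(b + (-3 + 3*b)) = 1/(-3 + 4*b))
(((1 - 1*(-1)) + 0)*(-6))*(-65 + m(15)) = (((1 - 1*(-1)) + 0)*(-6))*(-65 + 1/(-3 + 4*15)) = (((1 + 1) + 0)*(-6))*(-65 + 1/(-3 + 60)) = ((2 + 0)*(-6))*(-65 + 1/57) = (2*(-6))*(-65 + 1/57) = -12*(-3704/57) = 14816/19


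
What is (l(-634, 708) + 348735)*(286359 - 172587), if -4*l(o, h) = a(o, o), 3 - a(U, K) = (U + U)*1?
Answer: 39640127367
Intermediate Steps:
a(U, K) = 3 - 2*U (a(U, K) = 3 - (U + U) = 3 - 2*U)
l(o, h) = -3/4 + o/2 (l(o, h) = -(3 - 2*o)/4 = -3/4 + o/2)
(l(-634, 708) + 348735)*(286359 - 172587) = ((-3/4 + (1/2)*(-634)) + 348735)*(286359 - 172587) = ((-3/4 - 317) + 348735)*113772 = (-1271/4 + 348735)*113772 = (1393669/4)*113772 = 39640127367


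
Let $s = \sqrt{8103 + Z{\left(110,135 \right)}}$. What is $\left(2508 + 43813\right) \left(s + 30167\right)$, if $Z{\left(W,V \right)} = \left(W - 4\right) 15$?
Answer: $1397365607 + 138963 \sqrt{1077} \approx 1.4019 \cdot 10^{9}$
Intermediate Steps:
$Z{\left(W,V \right)} = -60 + 15 W$ ($Z{\left(W,V \right)} = \left(-4 + W\right) 15 = -60 + 15 W$)
$s = 3 \sqrt{1077}$ ($s = \sqrt{8103 + \left(-60 + 15 \cdot 110\right)} = \sqrt{8103 + \left(-60 + 1650\right)} = \sqrt{8103 + 1590} = \sqrt{9693} = 3 \sqrt{1077} \approx 98.453$)
$\left(2508 + 43813\right) \left(s + 30167\right) = \left(2508 + 43813\right) \left(3 \sqrt{1077} + 30167\right) = 46321 \left(30167 + 3 \sqrt{1077}\right) = 1397365607 + 138963 \sqrt{1077}$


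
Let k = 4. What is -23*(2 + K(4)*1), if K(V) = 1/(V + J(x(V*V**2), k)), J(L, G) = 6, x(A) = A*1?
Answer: -483/10 ≈ -48.300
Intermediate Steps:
x(A) = A
K(V) = 1/(6 + V) (K(V) = 1/(V + 6) = 1/(6 + V))
-23*(2 + K(4)*1) = -23*(2 + 1/(6 + 4)) = -23*(2 + 1/10) = -23*21/10 = -483/10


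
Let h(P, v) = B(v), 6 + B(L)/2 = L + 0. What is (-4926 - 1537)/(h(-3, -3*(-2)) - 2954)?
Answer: 6463/2954 ≈ 2.1879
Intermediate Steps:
B(L) = -12 + 2*L (B(L) = -12 + 2*(L + 0) = -12 + 2*L)
h(P, v) = -12 + 2*v
(-4926 - 1537)/(h(-3, -3*(-2)) - 2954) = (-4926 - 1537)/((-12 + 2*(-3*(-2))) - 2954) = -6463/((-12 + 2*6) - 2954) = -6463/((-12 + 12) - 2954) = -6463/(0 - 2954) = -6463/(-2954) = -6463*(-1/2954) = 6463/2954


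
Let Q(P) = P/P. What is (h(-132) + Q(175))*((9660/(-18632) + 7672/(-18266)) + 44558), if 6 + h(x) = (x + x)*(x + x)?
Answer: 132101022776362539/42541514 ≈ 3.1052e+9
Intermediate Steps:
Q(P) = 1
h(x) = -6 + 4*x² (h(x) = -6 + (x + x)*(x + x) = -6 + (2*x)*(2*x) = -6 + 4*x²)
(h(-132) + Q(175))*((9660/(-18632) + 7672/(-18266)) + 44558) = ((-6 + 4*(-132)²) + 1)*((9660/(-18632) + 7672/(-18266)) + 44558) = ((-6 + 4*17424) + 1)*((9660*(-1/18632) + 7672*(-1/18266)) + 44558) = ((-6 + 69696) + 1)*((-2415/4658 - 3836/9133) + 44558) = (69690 + 1)*(-39924283/42541514 + 44558) = 69691*(1895524856529/42541514) = 132101022776362539/42541514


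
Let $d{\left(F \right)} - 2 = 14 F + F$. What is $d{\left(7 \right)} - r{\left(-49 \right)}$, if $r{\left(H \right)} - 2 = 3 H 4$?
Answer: $693$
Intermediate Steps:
$r{\left(H \right)} = 2 + 12 H$ ($r{\left(H \right)} = 2 + 3 H 4 = 2 + 12 H$)
$d{\left(F \right)} = 2 + 15 F$ ($d{\left(F \right)} = 2 + \left(14 F + F\right) = 2 + 15 F$)
$d{\left(7 \right)} - r{\left(-49 \right)} = \left(2 + 15 \cdot 7\right) - \left(2 + 12 \left(-49\right)\right) = \left(2 + 105\right) - \left(2 - 588\right) = 107 - -586 = 107 + 586 = 693$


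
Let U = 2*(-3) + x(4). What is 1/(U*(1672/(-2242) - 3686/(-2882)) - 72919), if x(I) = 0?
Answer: -85019/6199772459 ≈ -1.3713e-5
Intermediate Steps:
U = -6 (U = 2*(-3) + 0 = -6 + 0 = -6)
1/(U*(1672/(-2242) - 3686/(-2882)) - 72919) = 1/(-6*(1672/(-2242) - 3686/(-2882)) - 72919) = 1/(-6*(1672*(-1/2242) - 3686*(-1/2882)) - 72919) = 1/(-6*(-44/59 + 1843/1441) - 72919) = 1/(-6*45333/85019 - 72919) = 1/(-271998/85019 - 72919) = 1/(-6199772459/85019) = -85019/6199772459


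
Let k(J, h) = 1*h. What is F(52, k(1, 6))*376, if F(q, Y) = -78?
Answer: -29328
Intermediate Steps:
k(J, h) = h
F(52, k(1, 6))*376 = -78*376 = -29328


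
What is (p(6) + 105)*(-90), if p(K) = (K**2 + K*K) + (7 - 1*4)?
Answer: -16200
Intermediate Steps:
p(K) = 3 + 2*K**2 (p(K) = (K**2 + K**2) + (7 - 4) = 2*K**2 + 3 = 3 + 2*K**2)
(p(6) + 105)*(-90) = ((3 + 2*6**2) + 105)*(-90) = ((3 + 2*36) + 105)*(-90) = ((3 + 72) + 105)*(-90) = (75 + 105)*(-90) = 180*(-90) = -16200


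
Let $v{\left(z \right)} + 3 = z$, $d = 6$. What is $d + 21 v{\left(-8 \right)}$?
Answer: $-225$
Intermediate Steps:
$v{\left(z \right)} = -3 + z$
$d + 21 v{\left(-8 \right)} = 6 + 21 \left(-3 - 8\right) = 6 + 21 \left(-11\right) = 6 - 231 = -225$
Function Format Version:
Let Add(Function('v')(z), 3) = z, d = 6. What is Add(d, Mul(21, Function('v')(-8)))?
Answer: -225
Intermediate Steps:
Function('v')(z) = Add(-3, z)
Add(d, Mul(21, Function('v')(-8))) = Add(6, Mul(21, Add(-3, -8))) = Add(6, Mul(21, -11)) = Add(6, -231) = -225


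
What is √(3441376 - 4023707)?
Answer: I*√582331 ≈ 763.11*I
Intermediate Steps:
√(3441376 - 4023707) = √(-582331) = I*√582331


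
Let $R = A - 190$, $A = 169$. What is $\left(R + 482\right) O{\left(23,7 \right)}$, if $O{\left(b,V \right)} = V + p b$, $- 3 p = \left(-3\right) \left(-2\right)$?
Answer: $-17979$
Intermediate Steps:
$p = -2$ ($p = - \frac{\left(-3\right) \left(-2\right)}{3} = \left(- \frac{1}{3}\right) 6 = -2$)
$O{\left(b,V \right)} = V - 2 b$
$R = -21$ ($R = 169 - 190 = -21$)
$\left(R + 482\right) O{\left(23,7 \right)} = \left(-21 + 482\right) \left(7 - 46\right) = 461 \left(7 - 46\right) = 461 \left(-39\right) = -17979$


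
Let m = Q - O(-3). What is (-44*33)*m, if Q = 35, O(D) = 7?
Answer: -40656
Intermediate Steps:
m = 28 (m = 35 - 1*7 = 35 - 7 = 28)
(-44*33)*m = -44*33*28 = -1452*28 = -40656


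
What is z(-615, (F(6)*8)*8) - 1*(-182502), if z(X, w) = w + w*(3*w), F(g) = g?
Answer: 625254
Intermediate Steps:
z(X, w) = w + 3*w**2
z(-615, (F(6)*8)*8) - 1*(-182502) = ((6*8)*8)*(1 + 3*((6*8)*8)) - 1*(-182502) = (48*8)*(1 + 3*(48*8)) + 182502 = 384*(1 + 3*384) + 182502 = 384*(1 + 1152) + 182502 = 384*1153 + 182502 = 442752 + 182502 = 625254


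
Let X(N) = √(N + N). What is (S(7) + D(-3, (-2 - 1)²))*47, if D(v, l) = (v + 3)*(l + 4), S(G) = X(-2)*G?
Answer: 658*I ≈ 658.0*I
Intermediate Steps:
X(N) = √2*√N (X(N) = √(2*N) = √2*√N)
S(G) = 2*I*G (S(G) = (√2*√(-2))*G = (√2*(I*√2))*G = (2*I)*G = 2*I*G)
D(v, l) = (3 + v)*(4 + l)
(S(7) + D(-3, (-2 - 1)²))*47 = (2*I*7 + (12 + 3*(-2 - 1)² + 4*(-3) + (-2 - 1)²*(-3)))*47 = (14*I + (12 + 3*(-3)² - 12 + (-3)²*(-3)))*47 = (14*I + (12 + 3*9 - 12 + 9*(-3)))*47 = (14*I + (12 + 27 - 12 - 27))*47 = (14*I + 0)*47 = (14*I)*47 = 658*I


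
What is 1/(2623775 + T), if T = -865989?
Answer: 1/1757786 ≈ 5.6890e-7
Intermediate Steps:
1/(2623775 + T) = 1/(2623775 - 865989) = 1/1757786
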